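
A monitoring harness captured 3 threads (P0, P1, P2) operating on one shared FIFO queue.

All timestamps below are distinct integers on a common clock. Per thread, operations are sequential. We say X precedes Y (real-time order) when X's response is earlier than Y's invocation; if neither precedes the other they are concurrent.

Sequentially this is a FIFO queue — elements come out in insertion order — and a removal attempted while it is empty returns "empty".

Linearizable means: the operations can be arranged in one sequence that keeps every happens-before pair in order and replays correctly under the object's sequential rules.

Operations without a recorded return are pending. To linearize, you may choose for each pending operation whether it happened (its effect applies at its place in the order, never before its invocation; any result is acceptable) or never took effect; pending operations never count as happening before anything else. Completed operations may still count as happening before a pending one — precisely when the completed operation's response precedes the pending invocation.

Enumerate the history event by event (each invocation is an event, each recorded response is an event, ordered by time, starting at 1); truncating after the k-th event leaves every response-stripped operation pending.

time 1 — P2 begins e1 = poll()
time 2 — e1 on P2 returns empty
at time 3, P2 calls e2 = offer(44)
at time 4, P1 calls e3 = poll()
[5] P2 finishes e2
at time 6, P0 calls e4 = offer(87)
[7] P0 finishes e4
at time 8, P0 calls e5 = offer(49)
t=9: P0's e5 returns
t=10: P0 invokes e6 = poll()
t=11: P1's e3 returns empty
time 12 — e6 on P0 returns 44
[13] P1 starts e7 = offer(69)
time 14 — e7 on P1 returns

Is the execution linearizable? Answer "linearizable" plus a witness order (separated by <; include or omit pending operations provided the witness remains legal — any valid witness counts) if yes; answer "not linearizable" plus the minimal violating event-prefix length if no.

linearizable — witness: e1 < e3 < e2 < e4 < e5 < e6 < e7

step 1: e1 poll() → empty — queue <>
step 2: e3 poll() → empty — queue <>
step 3: e2 offer(44) — queue <44>
step 4: e4 offer(87) — queue <44,87>
step 5: e5 offer(49) — queue <44,87,49>
step 6: e6 poll() → 44 — queue <87,49>
step 7: e7 offer(69) — queue <87,49,69>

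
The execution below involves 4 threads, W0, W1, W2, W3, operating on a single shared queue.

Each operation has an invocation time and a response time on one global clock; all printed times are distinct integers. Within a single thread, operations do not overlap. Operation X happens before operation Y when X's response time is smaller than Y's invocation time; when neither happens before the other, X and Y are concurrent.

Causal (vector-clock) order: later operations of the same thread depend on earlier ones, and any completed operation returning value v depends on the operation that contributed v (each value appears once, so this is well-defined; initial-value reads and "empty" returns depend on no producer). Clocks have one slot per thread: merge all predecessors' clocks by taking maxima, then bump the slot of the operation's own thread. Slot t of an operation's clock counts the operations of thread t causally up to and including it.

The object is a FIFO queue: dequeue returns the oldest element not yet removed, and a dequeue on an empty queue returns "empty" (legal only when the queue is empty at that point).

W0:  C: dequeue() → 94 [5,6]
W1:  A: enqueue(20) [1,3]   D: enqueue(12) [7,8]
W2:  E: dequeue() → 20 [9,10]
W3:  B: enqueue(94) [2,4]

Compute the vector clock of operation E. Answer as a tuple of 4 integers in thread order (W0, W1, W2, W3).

B, invoked 2, has no incoming edges; only W3's bump applies → (0, 0, 0, 1)
A, invoked 1, has no incoming edges; only W1's bump applies → (0, 1, 0, 0)
merge at E (invoked 9): VC(A)=(0, 1, 0, 0), own-thread bump on W2 → (0, 1, 1, 0)
merge at D (invoked 7): VC(A)=(0, 1, 0, 0), own-thread bump on W1 → (0, 2, 0, 0)
merge at C (invoked 5): VC(B)=(0, 0, 0, 1), own-thread bump on W0 → (1, 0, 0, 1)
target: VC(E) = (0, 1, 1, 0)

(0, 1, 1, 0)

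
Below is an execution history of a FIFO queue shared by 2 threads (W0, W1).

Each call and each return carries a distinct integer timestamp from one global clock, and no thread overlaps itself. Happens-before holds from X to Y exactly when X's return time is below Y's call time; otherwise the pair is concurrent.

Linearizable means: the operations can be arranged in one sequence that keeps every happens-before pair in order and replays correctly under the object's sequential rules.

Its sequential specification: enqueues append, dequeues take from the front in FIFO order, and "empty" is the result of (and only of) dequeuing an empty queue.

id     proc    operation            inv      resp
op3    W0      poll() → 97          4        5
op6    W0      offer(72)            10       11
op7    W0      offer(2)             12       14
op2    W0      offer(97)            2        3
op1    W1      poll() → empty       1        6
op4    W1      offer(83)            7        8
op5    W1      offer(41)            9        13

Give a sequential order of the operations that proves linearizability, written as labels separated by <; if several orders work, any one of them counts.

op1 < op2 < op3 < op4 < op5 < op6 < op7

after step 1 (op1 poll() → empty): queue <>
after step 2 (op2 offer(97)): queue <97>
after step 3 (op3 poll() → 97): queue <>
after step 4 (op4 offer(83)): queue <83>
after step 5 (op5 offer(41)): queue <83,41>
after step 6 (op6 offer(72)): queue <83,41,72>
after step 7 (op7 offer(2)): queue <83,41,72,2>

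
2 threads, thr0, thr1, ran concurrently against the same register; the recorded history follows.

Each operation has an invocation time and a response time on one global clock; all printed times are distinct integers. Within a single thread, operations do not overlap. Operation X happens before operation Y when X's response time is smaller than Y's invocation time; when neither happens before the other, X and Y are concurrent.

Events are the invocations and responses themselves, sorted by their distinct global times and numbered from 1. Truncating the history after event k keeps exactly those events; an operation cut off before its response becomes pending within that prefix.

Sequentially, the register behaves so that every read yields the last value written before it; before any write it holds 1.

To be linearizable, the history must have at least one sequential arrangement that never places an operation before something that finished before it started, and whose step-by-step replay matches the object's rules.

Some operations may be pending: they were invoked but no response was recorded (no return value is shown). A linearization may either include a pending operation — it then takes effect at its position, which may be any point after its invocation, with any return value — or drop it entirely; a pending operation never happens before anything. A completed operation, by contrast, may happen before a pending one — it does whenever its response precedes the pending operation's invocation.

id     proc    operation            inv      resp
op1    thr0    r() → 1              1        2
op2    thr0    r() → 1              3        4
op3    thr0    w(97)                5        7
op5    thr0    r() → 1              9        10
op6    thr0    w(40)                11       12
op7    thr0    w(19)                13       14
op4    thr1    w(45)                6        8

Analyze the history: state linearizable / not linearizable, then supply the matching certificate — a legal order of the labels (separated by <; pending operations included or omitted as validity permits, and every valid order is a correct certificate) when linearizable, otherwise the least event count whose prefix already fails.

not linearizable — minimal violating prefix: 10 events

prefix check: 1..9 passes, 1..10 fails once op5's time-10 response joins
2 orders of the 5 completed register ops respect real time; none is legal
one such order, op1, op2, op3, op4, op5, breaks at step 5 where op5 r() → 1 is illegal
one such order, op1, op2, op4, op3, op5, breaks at step 5 where op5 r() → 1 is illegal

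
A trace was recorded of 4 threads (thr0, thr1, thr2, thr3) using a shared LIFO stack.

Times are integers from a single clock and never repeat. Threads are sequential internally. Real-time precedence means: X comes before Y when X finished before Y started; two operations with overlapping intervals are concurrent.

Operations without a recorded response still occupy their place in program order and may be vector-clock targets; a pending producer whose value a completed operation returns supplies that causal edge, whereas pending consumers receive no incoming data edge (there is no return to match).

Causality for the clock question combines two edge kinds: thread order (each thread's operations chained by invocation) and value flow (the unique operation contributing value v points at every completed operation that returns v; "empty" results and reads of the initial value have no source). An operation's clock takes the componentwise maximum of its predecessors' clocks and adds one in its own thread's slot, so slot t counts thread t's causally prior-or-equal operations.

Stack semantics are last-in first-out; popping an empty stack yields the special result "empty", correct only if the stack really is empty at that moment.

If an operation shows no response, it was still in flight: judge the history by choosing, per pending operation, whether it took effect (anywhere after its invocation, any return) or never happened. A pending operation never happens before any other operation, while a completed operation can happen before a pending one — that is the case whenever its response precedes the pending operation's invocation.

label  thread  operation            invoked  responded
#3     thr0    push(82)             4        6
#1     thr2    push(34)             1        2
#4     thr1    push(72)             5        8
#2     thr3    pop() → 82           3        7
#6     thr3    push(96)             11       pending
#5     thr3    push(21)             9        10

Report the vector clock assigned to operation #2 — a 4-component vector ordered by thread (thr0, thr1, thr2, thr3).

#1 (invocation 1): nothing precedes it; thr2's component alone gives (0, 0, 1, 0)
#4 (invocation 5): nothing precedes it; thr1's component alone gives (0, 1, 0, 0)
#3 (invocation 4): nothing precedes it; thr0's component alone gives (1, 0, 0, 0)
#2, invoked 3, takes VC(#3)=(1, 0, 0, 0) under max, adds 1 for thr3 → (1, 0, 0, 1)
#5, invoked 9, takes VC(#2)=(1, 0, 0, 1) under max, adds 1 for thr3 → (1, 0, 0, 2)
#6, invoked 11, takes VC(#5)=(1, 0, 0, 2) under max, adds 1 for thr3 → (1, 0, 0, 3)
target: VC(#2) = (1, 0, 0, 1)

(1, 0, 0, 1)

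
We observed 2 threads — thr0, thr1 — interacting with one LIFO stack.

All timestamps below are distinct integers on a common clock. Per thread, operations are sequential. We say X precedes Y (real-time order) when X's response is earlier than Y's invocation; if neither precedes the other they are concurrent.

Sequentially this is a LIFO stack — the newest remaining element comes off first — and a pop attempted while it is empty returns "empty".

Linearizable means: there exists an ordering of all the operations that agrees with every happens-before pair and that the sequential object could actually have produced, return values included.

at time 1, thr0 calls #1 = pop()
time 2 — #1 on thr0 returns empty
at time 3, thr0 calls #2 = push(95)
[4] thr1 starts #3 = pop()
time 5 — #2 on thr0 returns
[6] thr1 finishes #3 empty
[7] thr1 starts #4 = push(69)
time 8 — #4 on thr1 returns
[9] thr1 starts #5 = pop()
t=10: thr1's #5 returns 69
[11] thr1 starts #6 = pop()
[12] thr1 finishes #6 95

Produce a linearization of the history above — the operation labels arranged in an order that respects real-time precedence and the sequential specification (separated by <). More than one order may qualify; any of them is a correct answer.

#1 < #3 < #2 < #4 < #5 < #6

step 1: #1 pop() → empty — stack <>
step 2: #3 pop() → empty — stack <>
step 3: #2 push(95) — stack <95>
step 4: #4 push(69) — stack <95,69>
step 5: #5 pop() → 69 — stack <95>
step 6: #6 pop() → 95 — stack <>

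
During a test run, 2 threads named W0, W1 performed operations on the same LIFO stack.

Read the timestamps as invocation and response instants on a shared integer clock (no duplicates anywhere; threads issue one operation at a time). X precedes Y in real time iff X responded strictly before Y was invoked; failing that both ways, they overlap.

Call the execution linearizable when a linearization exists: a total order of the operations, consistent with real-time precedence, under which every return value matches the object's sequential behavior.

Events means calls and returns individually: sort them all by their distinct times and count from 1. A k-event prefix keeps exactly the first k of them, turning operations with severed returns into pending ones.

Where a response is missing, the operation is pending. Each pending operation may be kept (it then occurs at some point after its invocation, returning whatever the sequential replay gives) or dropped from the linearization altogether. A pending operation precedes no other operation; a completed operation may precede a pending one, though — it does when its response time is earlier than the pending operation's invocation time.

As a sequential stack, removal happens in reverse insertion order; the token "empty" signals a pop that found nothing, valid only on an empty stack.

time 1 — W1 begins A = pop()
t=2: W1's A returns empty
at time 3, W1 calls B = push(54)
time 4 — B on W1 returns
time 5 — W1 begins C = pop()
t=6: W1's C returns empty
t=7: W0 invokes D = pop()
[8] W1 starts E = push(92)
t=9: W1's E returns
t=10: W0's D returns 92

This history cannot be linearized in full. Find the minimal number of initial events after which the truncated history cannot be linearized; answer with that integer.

events 1..5 are linearizable, e.g. via A, B:
1. A pop() → empty, leaving stack <>
2. B push(54), leaving stack <54>
with event 6 included (C responding at time 6), all real-time-consistent orders fail
e.g. A, B, C: illegal at step 3, since C pop() → empty cannot apply there

6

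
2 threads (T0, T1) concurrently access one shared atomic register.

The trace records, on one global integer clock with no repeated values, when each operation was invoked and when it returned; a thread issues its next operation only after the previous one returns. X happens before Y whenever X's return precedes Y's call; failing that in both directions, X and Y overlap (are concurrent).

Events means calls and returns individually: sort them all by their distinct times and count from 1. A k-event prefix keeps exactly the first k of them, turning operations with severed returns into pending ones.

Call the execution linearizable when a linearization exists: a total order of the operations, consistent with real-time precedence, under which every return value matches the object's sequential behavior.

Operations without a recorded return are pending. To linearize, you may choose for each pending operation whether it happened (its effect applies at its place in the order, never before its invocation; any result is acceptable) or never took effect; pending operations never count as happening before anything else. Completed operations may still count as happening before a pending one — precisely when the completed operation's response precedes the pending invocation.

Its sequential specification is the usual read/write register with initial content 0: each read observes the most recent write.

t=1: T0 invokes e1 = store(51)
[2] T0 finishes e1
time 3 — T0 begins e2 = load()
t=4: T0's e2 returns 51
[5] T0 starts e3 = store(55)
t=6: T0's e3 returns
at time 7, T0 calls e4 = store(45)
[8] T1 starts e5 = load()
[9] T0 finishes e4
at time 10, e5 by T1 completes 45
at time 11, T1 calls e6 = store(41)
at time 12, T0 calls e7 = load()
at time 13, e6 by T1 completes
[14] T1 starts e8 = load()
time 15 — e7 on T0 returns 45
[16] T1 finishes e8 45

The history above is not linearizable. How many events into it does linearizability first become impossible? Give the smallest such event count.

events 1..15 are linearizable, e.g. via e1, e2, e3, e4, e5, e7, e6:
after step 1 (e1 store(51)): value 51
after step 2 (e2 load() → 51): value 51
after step 3 (e3 store(55)): value 55
after step 4 (e4 store(45)): value 45
after step 5 (e5 load() → 45): value 45
after step 6 (e7 load() → 45): value 45
after step 7 (e6 store(41)): value 41
event 16 — e8's response, time 16 — after it, nothing linearizes
sample order e1, e2, e3, e4, e5, e6, e7, e8 stalls at step 7 — e7 load() → 45 has no legal effect
sample order e1, e2, e3, e4, e5, e6, e8, e7 stalls at step 7 — e8 load() → 45 has no legal effect

16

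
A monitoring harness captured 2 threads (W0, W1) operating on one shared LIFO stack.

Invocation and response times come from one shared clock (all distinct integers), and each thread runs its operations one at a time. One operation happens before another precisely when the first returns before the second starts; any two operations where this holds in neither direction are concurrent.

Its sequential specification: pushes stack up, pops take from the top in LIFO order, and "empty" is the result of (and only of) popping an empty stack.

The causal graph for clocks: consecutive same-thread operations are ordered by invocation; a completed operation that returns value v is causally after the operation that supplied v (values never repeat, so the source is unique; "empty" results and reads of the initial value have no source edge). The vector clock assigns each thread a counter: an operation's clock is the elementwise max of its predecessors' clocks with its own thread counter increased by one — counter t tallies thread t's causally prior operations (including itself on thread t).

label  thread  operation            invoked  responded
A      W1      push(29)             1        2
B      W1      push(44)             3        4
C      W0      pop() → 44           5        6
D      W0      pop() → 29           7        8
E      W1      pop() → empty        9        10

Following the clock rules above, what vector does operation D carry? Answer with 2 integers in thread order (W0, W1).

A (invocation 1): nothing precedes it; W1's component alone gives (0, 1)
invoked at 3, B merges VC(A)=(0, 1) and bumps W1's slot → (0, 2)
invoked at 9, E merges VC(B)=(0, 2) and bumps W1's slot → (0, 3)
invoked at 5, C merges VC(B)=(0, 2) and bumps W0's slot → (1, 2)
invoked at 7, D merges VC(A)=(0, 1), VC(C)=(1, 2) and bumps W0's slot → (2, 2)
target: VC(D) = (2, 2)

(2, 2)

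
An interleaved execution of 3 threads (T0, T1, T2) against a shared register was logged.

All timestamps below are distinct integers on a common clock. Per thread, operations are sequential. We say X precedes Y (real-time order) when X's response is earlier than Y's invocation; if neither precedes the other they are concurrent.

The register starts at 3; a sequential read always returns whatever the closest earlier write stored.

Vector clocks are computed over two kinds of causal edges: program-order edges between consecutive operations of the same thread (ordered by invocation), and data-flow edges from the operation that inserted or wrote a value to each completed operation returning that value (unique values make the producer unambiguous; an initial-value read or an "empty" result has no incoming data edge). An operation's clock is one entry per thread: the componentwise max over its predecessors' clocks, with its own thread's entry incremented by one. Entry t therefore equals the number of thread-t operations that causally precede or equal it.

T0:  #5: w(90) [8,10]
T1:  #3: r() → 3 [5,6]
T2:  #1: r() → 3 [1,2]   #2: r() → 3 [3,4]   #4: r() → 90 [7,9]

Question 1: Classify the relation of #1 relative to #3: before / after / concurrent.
Answer: before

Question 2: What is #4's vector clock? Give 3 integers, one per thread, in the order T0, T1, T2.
Answer: (1, 0, 3)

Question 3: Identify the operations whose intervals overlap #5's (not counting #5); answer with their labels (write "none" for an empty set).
Answer: #4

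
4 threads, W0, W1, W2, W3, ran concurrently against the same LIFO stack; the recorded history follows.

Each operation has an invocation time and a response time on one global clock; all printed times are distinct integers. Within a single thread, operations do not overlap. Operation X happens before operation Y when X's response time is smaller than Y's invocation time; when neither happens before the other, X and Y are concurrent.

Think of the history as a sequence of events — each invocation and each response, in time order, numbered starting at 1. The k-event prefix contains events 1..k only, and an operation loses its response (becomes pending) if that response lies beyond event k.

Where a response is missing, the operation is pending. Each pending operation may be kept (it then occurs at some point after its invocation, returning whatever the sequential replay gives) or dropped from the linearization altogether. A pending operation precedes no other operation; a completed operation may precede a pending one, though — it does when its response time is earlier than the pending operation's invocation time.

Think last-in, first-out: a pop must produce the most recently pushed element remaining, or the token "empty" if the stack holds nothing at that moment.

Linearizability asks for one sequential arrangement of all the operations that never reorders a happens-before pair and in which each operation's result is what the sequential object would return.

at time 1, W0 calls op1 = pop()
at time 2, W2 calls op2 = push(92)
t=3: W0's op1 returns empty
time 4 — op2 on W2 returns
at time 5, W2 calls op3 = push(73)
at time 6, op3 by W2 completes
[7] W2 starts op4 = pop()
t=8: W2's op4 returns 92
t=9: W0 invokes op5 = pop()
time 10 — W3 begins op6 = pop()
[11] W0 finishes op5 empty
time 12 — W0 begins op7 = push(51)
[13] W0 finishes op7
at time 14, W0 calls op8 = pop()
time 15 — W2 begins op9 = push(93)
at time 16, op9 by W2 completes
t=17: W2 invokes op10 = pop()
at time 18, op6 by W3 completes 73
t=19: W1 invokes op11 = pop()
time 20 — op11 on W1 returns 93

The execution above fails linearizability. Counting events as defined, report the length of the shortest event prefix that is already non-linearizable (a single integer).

8

events 1..7 are linearizable, e.g. via op1, op2, op3:
1. op1 pop() → empty, leaving stack <>
2. op2 push(92), leaving stack <92>
3. op3 push(73), leaving stack <92,73>
include event 8 — op4 responding at 8 — and every candidate order breaks
for example op1, op2, op3, op4 fails at step 4: op4 pop() → 92 is not legal there
for example op2, op1, op3, op4 fails at step 2: op1 pop() → empty is not legal there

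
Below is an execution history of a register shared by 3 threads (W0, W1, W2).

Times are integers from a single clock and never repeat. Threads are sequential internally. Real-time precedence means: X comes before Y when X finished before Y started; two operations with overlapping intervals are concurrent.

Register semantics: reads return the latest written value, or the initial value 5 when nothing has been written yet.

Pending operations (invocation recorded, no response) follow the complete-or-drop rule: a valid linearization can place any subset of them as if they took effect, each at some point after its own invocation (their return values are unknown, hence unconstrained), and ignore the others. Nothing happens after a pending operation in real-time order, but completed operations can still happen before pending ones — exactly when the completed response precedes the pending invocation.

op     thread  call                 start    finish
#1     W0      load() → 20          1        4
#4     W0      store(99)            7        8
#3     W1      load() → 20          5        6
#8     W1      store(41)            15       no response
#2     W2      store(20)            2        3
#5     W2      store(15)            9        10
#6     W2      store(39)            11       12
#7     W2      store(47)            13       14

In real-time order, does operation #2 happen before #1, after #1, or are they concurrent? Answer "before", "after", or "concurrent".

concurrent

#2 spans [2,3], #1 spans [1,4]
the intervals overlap in both directions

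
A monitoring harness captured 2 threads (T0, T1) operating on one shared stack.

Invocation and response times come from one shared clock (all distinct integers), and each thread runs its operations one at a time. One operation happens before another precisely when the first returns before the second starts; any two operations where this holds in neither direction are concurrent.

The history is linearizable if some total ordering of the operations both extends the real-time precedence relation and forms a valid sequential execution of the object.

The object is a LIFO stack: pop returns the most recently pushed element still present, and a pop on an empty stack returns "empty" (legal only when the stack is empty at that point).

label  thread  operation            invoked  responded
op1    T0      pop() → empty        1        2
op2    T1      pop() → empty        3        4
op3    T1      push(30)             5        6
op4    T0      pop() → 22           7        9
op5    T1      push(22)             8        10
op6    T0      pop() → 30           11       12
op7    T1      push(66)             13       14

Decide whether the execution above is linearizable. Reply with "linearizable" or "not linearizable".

witness order: op1, op2, op3, op5, op4, op6, op7
step 1: op1 pop() → empty — stack <>
step 2: op2 pop() → empty — stack <>
step 3: op3 push(30) — stack <30>
step 4: op5 push(22) — stack <30,22>
step 5: op4 pop() → 22 — stack <30>
step 6: op6 pop() → 30 — stack <>
step 7: op7 push(66) — stack <66>

linearizable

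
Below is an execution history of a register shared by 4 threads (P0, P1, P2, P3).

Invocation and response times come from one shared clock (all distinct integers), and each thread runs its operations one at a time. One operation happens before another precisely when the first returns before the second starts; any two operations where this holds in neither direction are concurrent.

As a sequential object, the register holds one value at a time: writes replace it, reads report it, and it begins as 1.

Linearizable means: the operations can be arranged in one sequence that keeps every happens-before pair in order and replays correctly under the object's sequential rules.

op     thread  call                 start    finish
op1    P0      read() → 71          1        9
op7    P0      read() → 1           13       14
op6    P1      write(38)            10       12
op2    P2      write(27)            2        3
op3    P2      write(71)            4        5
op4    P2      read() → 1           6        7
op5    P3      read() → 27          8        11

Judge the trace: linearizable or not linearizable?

not linearizable

events 1..6 are fine; event 7 — the response of op4 at time 7 — makes the prefix non-linearizable
the completed operations (3 total) allow one real-time order; the register replay rejects it
including or dropping the 1 pending operation (op1) in any combination fails
for example op2, op3, op4 (pending dropped) fails at step 3: op4 read() → 1 is not legal there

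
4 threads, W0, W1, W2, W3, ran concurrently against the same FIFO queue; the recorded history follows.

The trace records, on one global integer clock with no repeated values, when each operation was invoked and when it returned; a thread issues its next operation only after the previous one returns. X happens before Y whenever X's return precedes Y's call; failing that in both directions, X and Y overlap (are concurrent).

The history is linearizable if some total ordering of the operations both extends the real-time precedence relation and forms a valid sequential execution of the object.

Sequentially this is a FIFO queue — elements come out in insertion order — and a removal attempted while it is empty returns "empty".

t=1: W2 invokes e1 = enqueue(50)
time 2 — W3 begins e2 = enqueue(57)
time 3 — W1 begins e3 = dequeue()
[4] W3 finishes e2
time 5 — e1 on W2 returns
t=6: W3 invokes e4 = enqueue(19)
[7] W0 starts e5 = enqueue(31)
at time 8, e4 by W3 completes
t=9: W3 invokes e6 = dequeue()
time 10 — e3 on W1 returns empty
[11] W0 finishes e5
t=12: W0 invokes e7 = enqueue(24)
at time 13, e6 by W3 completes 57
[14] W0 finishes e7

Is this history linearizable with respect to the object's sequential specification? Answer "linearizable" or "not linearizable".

a witness: e3, e2, e1, e4, e5, e6, e7
after step 1 (e3 dequeue() → empty): queue <>
after step 2 (e2 enqueue(57)): queue <57>
after step 3 (e1 enqueue(50)): queue <57,50>
after step 4 (e4 enqueue(19)): queue <57,50,19>
after step 5 (e5 enqueue(31)): queue <57,50,19,31>
after step 6 (e6 dequeue() → 57): queue <50,19,31>
after step 7 (e7 enqueue(24)): queue <50,19,31,24>

linearizable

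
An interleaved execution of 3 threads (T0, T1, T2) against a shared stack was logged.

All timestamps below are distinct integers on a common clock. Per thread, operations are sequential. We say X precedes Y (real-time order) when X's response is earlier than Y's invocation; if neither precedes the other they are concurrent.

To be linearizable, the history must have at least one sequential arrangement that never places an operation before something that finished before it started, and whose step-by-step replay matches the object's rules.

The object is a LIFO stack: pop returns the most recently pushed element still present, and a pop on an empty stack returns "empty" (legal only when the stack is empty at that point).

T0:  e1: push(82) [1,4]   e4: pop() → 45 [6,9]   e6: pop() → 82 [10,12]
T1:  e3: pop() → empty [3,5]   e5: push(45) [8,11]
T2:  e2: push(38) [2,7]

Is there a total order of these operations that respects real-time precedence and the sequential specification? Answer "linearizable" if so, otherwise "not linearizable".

linearizable

a witness: e3, e2, e1, e5, e4, e6
after step 1 (e3 pop() → empty): stack <>
after step 2 (e2 push(38)): stack <38>
after step 3 (e1 push(82)): stack <38,82>
after step 4 (e5 push(45)): stack <38,82,45>
after step 5 (e4 pop() → 45): stack <38,82>
after step 6 (e6 pop() → 82): stack <38>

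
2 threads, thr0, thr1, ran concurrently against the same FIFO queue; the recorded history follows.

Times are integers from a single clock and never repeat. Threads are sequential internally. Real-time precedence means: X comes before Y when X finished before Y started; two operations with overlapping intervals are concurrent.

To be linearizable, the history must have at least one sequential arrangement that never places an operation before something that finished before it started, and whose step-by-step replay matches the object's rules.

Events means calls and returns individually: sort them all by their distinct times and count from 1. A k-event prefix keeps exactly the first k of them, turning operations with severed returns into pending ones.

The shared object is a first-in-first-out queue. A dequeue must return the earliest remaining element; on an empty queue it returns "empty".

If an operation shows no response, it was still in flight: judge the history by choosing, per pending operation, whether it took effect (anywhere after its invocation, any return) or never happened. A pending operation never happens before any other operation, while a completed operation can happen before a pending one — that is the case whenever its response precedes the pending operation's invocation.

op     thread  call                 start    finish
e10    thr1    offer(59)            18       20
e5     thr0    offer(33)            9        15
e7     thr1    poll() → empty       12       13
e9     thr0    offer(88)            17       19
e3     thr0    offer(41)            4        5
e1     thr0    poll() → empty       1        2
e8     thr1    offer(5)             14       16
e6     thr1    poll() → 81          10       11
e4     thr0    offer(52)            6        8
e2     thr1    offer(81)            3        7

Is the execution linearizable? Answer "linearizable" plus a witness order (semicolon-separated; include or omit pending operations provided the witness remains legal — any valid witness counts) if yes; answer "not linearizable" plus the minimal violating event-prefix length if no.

not linearizable — minimal violating prefix: 13 events

events 1..12 are fine; event 13 — the response of e7 at time 13 — makes the prefix non-linearizable
real-time-consistent orders of the 6 completed operations: 3 — all fail the FIFO queue replay
including or dropping the 1 pending operation (e5) in any combination fails
e.g. e1, e2, e3, e4, e6, e7 (pending dropped): illegal at step 6, since e7 poll() → empty cannot apply there
e.g. e1, e3, e2, e4, e6, e7 (pending dropped): illegal at step 5, since e6 poll() → 81 cannot apply there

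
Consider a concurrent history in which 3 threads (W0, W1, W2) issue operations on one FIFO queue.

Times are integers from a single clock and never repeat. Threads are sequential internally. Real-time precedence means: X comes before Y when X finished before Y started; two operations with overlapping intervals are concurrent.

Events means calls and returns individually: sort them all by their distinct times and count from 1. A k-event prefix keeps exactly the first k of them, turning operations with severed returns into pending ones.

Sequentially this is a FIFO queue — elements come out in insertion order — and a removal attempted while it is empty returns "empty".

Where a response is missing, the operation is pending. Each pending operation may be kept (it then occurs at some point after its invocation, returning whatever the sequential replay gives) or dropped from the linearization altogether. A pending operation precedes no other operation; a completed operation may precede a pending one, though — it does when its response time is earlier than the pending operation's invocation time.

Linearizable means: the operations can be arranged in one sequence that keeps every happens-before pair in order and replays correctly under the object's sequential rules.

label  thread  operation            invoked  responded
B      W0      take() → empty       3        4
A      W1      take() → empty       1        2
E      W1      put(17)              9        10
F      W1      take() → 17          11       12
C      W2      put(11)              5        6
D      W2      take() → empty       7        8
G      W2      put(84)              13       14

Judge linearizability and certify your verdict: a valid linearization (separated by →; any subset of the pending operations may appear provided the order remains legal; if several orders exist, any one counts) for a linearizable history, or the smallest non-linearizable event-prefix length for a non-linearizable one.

the violation lands at event 8, D's response at time 8: events 1..7 linearize, events 1..8 do not
the sole real-time-consistent order of 4 completed operations fails the FIFO queue replay
e.g. A, B, C, D: illegal at step 4, since D take() → empty cannot apply there

not linearizable — minimal violating prefix: 8 events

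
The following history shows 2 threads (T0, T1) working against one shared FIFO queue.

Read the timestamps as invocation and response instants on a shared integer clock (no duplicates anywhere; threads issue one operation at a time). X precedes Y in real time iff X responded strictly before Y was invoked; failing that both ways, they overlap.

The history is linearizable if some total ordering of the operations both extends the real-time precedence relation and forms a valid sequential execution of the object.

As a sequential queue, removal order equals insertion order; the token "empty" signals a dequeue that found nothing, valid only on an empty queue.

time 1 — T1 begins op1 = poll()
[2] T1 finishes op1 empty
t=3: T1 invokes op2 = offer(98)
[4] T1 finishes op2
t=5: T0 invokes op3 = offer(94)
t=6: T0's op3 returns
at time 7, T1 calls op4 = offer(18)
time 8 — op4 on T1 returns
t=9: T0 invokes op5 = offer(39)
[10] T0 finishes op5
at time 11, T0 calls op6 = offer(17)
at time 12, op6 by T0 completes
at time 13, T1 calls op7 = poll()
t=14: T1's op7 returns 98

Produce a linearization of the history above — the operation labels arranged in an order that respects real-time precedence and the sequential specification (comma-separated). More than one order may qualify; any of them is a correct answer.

after step 1 (op1 poll() → empty): queue <>
after step 2 (op2 offer(98)): queue <98>
after step 3 (op3 offer(94)): queue <98,94>
after step 4 (op4 offer(18)): queue <98,94,18>
after step 5 (op5 offer(39)): queue <98,94,18,39>
after step 6 (op6 offer(17)): queue <98,94,18,39,17>
after step 7 (op7 poll() → 98): queue <94,18,39,17>

op1, op2, op3, op4, op5, op6, op7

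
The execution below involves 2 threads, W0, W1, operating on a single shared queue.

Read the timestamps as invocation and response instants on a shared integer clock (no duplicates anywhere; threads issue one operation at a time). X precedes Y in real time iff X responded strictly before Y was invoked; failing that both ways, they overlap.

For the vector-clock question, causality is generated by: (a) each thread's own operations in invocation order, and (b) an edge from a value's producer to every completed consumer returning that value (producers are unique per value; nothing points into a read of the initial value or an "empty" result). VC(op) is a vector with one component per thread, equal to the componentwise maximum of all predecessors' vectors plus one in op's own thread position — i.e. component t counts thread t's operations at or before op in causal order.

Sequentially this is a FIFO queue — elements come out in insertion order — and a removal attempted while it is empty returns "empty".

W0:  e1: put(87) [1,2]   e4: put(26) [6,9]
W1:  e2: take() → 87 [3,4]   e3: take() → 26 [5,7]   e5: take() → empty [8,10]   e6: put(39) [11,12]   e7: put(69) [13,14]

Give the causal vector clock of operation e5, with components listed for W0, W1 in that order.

(2, 3)

VC(e1, invoked at 1): no causal predecessors; +1 on W0 → (1, 0)
e2 (invocation 3): componentwise max over VC(e1)=(1, 0), +1 at W1, giving (1, 1)
e4 (invocation 6): componentwise max over VC(e1)=(1, 0), +1 at W0, giving (2, 0)
e3 (invocation 5): componentwise max over VC(e2)=(1, 1), VC(e4)=(2, 0), +1 at W1, giving (2, 2)
e5 (invocation 8): componentwise max over VC(e3)=(2, 2), +1 at W1, giving (2, 3)
e6 (invocation 11): componentwise max over VC(e5)=(2, 3), +1 at W1, giving (2, 4)
e7 (invocation 13): componentwise max over VC(e6)=(2, 4), +1 at W1, giving (2, 5)
target: VC(e5) = (2, 3)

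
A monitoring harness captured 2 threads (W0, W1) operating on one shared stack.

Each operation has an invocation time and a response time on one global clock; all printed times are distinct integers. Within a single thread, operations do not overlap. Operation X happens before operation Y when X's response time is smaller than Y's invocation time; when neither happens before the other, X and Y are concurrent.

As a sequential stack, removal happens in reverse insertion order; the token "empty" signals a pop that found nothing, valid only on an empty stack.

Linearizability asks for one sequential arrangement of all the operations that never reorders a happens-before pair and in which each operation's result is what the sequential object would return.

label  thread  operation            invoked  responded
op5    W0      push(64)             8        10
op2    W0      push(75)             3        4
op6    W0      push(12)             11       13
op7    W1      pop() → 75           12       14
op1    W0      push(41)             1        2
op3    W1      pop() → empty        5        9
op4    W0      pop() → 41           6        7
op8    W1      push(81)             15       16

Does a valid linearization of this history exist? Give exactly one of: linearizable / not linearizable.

prefix check: 1..8 passes, 1..9 fails once op3's time-9 response joins
real-time-consistent orders of the 4 completed operations: 2 — all fail the stack replay
include/drop combinations of the 1 pending operation (op5) were all tried; none helps
sample order op1, op2, op3, op4 (pending dropped) stalls at step 3 — op3 pop() → empty has no legal effect
sample order op1, op2, op4, op3 (pending dropped) stalls at step 3 — op4 pop() → 41 has no legal effect

not linearizable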